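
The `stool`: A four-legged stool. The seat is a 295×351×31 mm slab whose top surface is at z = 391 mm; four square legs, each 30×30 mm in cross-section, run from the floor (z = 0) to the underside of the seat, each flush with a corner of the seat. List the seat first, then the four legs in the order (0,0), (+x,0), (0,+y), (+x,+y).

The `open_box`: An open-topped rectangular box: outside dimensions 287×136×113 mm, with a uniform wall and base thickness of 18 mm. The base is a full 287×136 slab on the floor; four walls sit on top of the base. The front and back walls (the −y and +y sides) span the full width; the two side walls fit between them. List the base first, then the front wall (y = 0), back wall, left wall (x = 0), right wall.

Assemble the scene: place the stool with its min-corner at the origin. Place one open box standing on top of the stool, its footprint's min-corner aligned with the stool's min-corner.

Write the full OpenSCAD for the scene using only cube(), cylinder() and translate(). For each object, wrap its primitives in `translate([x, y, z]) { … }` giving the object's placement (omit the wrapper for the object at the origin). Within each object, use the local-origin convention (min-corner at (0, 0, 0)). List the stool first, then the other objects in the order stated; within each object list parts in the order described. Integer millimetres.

translate([0, 0, 360]) cube([295, 351, 31]);
cube([30, 30, 360]);
translate([265, 0, 0]) cube([30, 30, 360]);
translate([0, 321, 0]) cube([30, 30, 360]);
translate([265, 321, 0]) cube([30, 30, 360]);
translate([0, 0, 391]) {
  cube([287, 136, 18]);
  translate([0, 0, 18]) cube([287, 18, 95]);
  translate([0, 118, 18]) cube([287, 18, 95]);
  translate([0, 18, 18]) cube([18, 100, 95]);
  translate([269, 18, 18]) cube([18, 100, 95]);
}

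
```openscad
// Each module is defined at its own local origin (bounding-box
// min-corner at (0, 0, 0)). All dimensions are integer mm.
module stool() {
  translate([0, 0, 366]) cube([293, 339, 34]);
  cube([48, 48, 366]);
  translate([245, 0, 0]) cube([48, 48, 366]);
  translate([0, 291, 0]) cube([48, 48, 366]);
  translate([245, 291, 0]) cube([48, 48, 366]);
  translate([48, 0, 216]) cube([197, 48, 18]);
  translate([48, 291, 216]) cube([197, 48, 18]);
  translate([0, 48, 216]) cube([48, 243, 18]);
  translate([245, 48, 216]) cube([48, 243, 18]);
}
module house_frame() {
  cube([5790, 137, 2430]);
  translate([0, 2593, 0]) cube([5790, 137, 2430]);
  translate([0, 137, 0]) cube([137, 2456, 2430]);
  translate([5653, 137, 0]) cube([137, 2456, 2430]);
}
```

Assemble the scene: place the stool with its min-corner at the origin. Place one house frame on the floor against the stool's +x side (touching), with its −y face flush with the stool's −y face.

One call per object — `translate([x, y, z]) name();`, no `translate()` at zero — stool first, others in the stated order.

stool();
translate([293, 0, 0]) house_frame();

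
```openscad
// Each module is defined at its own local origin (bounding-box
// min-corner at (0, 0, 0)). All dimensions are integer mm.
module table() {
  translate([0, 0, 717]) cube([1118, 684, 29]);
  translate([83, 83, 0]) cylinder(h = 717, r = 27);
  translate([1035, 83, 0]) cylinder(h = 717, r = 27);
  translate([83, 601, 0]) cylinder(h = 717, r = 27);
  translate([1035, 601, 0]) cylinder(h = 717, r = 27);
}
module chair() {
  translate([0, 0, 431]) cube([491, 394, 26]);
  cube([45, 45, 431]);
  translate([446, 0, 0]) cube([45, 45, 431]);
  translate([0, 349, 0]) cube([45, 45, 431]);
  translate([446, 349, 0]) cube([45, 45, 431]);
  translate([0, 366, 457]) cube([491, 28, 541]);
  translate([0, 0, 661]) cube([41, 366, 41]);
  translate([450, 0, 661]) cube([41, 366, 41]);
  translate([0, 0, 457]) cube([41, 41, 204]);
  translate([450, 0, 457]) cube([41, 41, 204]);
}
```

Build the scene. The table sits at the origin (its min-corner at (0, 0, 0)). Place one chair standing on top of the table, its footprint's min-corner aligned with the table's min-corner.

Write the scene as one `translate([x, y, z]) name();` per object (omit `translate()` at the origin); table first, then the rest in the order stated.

table();
translate([0, 0, 746]) chair();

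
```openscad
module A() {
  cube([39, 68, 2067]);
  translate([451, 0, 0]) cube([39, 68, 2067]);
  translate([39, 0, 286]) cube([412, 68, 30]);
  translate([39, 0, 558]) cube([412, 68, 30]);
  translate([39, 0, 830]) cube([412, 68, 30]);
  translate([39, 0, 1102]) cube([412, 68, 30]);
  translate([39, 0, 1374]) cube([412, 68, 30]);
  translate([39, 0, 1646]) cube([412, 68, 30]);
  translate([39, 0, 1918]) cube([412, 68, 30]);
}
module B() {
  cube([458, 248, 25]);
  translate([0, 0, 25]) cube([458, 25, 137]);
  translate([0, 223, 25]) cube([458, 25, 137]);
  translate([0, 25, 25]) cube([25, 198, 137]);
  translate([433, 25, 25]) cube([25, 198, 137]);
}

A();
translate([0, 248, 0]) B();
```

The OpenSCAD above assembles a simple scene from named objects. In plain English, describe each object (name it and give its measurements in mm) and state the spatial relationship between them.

A is a wooden ladder with two side rails of 39×68 mm section and 2067 mm height, set 490 mm apart overall. Between them run 7 rectangular rungs (68 mm deep, 30 mm thick), front faces flush with the rails' −y face. The bottom of the first rung is 286 mm above the floor and each subsequent rung is 272 mm higher than the one below.

B is an open storage box with external size 458×248×162 mm and wall thickness 25 mm (the base is also 25 mm thick). The base covers the whole footprint; the four walls stand on the base, with the y-facing walls full-width and the x-facing walls fitting between their inner faces.

The open box is on the floor beside the ladder on its +y side.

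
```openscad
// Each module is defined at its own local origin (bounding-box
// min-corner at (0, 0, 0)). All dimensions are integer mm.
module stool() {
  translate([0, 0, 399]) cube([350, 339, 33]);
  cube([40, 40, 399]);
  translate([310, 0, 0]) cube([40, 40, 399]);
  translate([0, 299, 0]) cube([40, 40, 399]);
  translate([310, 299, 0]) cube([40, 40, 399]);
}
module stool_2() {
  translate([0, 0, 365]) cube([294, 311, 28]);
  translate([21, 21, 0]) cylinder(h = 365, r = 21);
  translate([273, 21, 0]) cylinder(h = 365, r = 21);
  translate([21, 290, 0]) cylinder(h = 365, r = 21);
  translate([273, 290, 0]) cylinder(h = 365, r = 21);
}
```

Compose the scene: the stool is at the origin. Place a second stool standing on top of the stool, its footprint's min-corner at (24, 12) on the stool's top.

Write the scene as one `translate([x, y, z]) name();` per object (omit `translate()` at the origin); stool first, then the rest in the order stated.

stool();
translate([24, 12, 432]) stool_2();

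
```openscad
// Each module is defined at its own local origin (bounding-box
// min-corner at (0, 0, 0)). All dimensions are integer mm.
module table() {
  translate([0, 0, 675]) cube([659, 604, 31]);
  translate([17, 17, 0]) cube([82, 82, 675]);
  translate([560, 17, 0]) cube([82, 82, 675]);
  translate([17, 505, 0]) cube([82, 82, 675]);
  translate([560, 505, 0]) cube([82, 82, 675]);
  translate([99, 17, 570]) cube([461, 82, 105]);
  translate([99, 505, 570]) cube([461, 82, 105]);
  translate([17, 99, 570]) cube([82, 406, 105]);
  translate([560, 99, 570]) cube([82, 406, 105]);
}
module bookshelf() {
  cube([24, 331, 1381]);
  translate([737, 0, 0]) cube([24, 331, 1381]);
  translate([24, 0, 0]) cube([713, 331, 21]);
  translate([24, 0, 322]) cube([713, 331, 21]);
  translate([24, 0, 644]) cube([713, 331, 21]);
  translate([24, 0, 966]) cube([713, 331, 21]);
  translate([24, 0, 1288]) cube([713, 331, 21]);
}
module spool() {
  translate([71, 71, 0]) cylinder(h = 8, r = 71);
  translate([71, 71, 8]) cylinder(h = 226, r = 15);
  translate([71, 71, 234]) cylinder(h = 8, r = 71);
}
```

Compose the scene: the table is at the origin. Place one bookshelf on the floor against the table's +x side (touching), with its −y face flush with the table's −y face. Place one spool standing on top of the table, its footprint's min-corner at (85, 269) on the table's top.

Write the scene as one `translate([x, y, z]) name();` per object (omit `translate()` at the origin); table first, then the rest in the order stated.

table();
translate([659, 0, 0]) bookshelf();
translate([85, 269, 706]) spool();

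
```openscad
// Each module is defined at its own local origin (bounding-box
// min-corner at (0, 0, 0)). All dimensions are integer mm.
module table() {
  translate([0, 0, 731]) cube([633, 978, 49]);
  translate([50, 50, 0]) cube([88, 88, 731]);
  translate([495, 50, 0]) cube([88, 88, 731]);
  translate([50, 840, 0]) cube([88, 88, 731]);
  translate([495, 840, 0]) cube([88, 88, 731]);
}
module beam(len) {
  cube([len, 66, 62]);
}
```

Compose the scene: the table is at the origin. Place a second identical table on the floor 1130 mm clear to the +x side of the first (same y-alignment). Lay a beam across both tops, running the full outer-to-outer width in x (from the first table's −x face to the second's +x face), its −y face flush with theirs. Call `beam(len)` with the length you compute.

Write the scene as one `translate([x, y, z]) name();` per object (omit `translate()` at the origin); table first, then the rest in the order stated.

table();
translate([1763, 0, 0]) table();
translate([0, 0, 780]) beam(2396);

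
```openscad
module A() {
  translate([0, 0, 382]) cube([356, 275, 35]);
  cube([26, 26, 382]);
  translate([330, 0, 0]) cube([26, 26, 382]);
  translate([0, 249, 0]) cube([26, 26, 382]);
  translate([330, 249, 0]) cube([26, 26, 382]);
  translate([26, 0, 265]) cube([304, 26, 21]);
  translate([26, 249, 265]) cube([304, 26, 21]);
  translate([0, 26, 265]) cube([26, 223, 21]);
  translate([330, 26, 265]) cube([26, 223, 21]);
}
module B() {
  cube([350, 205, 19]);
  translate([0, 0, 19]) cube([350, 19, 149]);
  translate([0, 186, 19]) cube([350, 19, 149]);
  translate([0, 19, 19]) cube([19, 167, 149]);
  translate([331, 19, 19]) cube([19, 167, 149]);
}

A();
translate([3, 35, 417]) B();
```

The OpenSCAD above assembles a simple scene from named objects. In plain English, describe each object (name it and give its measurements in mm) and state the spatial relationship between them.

A is a four-legged stool. The seat is 356×275 mm, 35 mm thick, top at z = 417 mm. It stands on four square legs, each 26×26 mm in cross-section, from z = 0 to the seat underside, each flush with a corner of the seat. Four stretchers, 26 mm wide and 21 mm tall, connect adjacent legs with their undersides at z = 265 mm, each running between the inner faces of the legs it joins and aligned with the legs' outer faces on the other axis.

B is an open-topped rectangular box: outside dimensions 350×205×168 mm, with a uniform wall and base thickness of 19 mm. The base is a full 350×205 slab on the floor; four walls sit on top of the base. The front and back walls (the −y and +y sides) span the full width; the two side walls fit between them.

The open box is on top of the stool, centred.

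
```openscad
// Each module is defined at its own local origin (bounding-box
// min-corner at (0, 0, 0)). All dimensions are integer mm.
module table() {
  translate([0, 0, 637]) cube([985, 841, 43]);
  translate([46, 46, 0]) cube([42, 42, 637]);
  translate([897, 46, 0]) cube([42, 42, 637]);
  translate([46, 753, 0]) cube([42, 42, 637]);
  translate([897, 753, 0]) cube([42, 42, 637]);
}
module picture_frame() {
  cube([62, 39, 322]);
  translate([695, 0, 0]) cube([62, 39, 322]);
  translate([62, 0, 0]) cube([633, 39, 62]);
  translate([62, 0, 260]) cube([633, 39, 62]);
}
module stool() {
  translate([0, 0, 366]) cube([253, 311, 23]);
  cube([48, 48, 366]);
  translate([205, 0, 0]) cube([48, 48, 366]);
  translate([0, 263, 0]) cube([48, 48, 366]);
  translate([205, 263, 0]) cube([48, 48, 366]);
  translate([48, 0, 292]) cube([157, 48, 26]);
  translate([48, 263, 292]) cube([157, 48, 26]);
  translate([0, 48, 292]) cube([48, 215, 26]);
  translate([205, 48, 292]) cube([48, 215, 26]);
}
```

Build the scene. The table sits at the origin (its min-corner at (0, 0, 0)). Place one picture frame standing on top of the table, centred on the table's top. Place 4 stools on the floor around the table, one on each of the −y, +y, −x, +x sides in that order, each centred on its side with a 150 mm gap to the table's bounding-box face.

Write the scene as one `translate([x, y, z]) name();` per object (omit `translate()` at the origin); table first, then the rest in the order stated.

table();
translate([114, 401, 680]) picture_frame();
translate([366, -461, 0]) stool();
translate([366, 991, 0]) stool();
translate([-403, 265, 0]) stool();
translate([1135, 265, 0]) stool();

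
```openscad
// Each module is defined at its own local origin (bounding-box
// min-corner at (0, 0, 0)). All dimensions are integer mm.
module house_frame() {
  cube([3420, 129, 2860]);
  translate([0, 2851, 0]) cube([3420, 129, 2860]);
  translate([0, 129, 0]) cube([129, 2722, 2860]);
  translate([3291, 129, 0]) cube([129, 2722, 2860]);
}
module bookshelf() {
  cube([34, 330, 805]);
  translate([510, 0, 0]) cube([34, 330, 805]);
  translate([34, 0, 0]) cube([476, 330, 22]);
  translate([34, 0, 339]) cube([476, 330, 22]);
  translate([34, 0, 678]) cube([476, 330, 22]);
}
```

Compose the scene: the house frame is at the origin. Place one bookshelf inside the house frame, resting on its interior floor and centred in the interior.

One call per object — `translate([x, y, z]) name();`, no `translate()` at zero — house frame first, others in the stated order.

house_frame();
translate([1438, 1325, 0]) bookshelf();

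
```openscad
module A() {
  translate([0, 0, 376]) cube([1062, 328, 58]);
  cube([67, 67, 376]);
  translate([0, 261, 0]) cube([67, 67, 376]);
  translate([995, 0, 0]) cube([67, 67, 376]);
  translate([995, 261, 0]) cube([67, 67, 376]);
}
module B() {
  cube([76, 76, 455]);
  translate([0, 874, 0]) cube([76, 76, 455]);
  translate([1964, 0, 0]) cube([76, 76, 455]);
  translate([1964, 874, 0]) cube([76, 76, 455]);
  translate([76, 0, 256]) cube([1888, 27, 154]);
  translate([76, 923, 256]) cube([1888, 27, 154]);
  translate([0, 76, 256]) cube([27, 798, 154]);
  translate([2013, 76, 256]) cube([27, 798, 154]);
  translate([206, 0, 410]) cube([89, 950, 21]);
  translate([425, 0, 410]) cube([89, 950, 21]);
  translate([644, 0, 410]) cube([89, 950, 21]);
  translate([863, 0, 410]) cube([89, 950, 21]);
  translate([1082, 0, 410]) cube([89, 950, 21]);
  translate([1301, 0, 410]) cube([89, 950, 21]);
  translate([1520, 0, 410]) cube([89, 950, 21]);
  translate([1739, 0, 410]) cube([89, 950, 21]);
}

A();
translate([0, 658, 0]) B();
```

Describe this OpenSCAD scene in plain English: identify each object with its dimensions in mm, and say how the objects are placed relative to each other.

A is a long wooden bench with a 1062 mm (x) × 328 mm (y) seat, 58 mm thick, its top surface 434 mm above the floor. Four 67 mm square legs at the seat corners, flush with the edges, run from z = 0 to the seat underside.

B is a bed frame 2040 mm long (x) by 950 mm wide (y). Four 76×76 mm corner posts, 455 mm tall, at the corners of the footprint. Four rails of 27 mm thickness and 154 mm height run between adjacent posts with their undersides at z = 256 mm, their outer faces flush with the outside of the frame (the two x-running rails run between the posts' inner faces; the two y-running rails run between the posts' inner faces). 8 slats, each 89 mm wide (x) and 21 mm thick, lie across the top of the two x-running rails, running the full 950 mm width of the frame in y; the slats are evenly spaced along x between the inner faces of the end posts with equal gaps (rounded down to the nearest mm) at the −x end and between each pair — any rounding remainder accumulates at the +x end.

The bed frame is on the floor beside the bench on its +y side.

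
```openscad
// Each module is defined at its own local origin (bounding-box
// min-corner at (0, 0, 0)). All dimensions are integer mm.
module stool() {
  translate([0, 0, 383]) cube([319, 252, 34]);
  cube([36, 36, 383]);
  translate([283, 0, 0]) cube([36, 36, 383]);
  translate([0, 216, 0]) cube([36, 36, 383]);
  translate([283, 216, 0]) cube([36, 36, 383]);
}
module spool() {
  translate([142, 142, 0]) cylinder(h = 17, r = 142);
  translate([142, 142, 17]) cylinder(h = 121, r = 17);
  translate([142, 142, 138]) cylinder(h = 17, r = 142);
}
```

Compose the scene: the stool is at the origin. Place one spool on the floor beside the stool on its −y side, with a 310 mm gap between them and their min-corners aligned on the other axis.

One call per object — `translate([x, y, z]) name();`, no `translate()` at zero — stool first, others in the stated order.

stool();
translate([0, -594, 0]) spool();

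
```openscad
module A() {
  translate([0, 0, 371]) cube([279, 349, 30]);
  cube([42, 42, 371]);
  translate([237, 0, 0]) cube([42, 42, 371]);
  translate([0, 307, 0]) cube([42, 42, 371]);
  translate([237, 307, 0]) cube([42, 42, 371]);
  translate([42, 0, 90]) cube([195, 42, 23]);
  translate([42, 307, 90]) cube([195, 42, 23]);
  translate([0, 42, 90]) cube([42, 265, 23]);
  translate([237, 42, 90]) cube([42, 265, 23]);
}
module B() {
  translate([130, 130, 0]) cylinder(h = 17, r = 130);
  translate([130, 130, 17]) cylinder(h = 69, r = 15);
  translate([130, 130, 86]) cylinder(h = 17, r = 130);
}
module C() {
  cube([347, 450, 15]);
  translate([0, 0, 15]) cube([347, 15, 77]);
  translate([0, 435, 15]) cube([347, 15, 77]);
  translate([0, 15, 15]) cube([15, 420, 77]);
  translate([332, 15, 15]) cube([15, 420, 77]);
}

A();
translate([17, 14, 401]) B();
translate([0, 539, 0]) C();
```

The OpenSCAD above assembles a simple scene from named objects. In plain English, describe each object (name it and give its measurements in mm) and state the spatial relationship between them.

A is a four-legged stool. The seat is a 279×349×30 mm slab whose top surface is at z = 401 mm; four square legs, each 42×42 mm in cross-section, run from the floor (z = 0) to the underside of the seat, each flush with a corner of the seat. Four stretchers, 42 mm wide and 23 mm tall, connect adjacent legs with their undersides at z = 90 mm, each running between the inner faces of the legs it joins and aligned with the legs' outer faces on the other axis.

B is a spool: two coaxial disc flanges of radius 130 mm and thickness 17 mm, joined by a core cylinder of radius 15 mm and height 69 mm. The lower flange rests on z = 0 and the three cylinders share a vertical axis.

C is an open storage box with external size 347×450×92 mm and wall thickness 15 mm (the base is also 15 mm thick). The base covers the whole footprint; the four walls stand on the base, with the y-facing walls full-width and the x-facing walls fitting between their inner faces.

The spool is on top of the stool. The open box is on the floor beside the stool on its +y side.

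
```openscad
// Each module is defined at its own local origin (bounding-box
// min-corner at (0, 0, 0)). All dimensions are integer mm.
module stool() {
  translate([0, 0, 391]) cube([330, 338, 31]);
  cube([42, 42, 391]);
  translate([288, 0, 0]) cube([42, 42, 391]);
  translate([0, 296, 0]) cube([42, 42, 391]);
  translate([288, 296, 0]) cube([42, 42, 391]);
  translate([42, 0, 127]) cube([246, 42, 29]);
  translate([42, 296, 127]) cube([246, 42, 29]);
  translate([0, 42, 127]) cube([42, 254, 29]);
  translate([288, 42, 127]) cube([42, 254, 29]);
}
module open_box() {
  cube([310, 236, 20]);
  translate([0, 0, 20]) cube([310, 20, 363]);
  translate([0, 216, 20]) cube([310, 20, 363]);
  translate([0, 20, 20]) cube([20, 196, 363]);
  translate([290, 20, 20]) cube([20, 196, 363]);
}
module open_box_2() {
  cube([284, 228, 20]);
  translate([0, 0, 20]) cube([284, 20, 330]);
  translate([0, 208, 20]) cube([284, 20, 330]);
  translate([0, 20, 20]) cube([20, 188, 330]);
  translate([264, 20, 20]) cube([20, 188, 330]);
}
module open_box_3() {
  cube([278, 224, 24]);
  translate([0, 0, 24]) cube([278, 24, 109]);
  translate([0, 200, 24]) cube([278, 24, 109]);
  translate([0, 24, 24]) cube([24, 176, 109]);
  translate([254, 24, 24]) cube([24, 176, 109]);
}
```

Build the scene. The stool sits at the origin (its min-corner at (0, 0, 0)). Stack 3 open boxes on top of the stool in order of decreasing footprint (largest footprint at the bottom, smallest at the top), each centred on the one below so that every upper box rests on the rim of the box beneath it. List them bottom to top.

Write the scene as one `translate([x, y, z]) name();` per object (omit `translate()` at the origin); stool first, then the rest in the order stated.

stool();
translate([10, 51, 422]) open_box();
translate([23, 55, 805]) open_box_2();
translate([26, 57, 1155]) open_box_3();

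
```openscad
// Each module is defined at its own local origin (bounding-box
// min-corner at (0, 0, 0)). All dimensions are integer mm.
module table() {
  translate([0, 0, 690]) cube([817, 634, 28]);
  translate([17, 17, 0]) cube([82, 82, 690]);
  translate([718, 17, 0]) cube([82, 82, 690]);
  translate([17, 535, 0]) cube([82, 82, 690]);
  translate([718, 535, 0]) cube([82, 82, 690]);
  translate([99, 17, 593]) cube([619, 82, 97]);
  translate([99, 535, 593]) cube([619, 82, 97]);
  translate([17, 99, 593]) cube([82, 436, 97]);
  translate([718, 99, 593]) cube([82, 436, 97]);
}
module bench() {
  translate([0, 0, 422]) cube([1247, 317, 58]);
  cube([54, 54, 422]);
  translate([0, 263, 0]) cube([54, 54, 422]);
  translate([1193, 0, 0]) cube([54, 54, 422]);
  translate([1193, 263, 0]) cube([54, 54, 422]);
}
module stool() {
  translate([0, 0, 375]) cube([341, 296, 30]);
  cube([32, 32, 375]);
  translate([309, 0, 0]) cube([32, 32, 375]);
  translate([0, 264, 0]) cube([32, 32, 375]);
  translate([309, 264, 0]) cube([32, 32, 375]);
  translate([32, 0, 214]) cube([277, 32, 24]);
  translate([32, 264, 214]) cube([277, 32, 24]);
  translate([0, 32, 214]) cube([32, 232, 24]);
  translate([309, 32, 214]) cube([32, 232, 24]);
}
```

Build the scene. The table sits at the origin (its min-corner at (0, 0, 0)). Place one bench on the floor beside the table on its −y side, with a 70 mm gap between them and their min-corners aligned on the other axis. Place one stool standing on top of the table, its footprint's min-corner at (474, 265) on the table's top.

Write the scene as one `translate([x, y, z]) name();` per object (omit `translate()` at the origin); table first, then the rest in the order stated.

table();
translate([0, -387, 0]) bench();
translate([474, 265, 718]) stool();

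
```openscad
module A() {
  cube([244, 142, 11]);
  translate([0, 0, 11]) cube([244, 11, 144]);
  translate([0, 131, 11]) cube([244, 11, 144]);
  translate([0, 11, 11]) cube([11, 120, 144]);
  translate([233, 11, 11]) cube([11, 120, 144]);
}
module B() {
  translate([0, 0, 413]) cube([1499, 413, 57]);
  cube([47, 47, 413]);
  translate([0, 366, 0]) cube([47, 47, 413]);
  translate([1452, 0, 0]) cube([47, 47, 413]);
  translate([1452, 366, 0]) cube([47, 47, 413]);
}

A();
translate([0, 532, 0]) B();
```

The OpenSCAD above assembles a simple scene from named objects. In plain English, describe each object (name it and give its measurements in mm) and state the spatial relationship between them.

A is an open-topped rectangular box: outside dimensions 244×142×155 mm, with a uniform wall and base thickness of 11 mm. The base is a full 244×142 slab on the floor; four walls sit on top of the base. The front and back walls (the −y and +y sides) span the full width; the two side walls fit between them.

B is a bench: a 1499×413 mm seat slab, 57 mm thick, top at z = 470 mm, on four 47×47 mm square legs flush with the seat corners and standing on z = 0.

The bench is on the floor beside the open box on its +y side.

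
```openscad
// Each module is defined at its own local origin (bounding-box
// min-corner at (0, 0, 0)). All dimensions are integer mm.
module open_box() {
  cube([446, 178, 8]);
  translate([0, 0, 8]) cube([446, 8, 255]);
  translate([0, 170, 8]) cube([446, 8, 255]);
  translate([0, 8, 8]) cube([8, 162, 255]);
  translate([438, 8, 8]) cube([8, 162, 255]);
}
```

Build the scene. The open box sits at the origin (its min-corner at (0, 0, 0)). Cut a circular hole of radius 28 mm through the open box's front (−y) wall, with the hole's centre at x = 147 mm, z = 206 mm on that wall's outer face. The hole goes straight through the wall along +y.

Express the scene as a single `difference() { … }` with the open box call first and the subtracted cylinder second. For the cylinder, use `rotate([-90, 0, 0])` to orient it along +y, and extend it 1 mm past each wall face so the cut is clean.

difference() {
  open_box();
  translate([147, -1, 206]) rotate([-90, 0, 0]) cylinder(h = 10, r = 28);
}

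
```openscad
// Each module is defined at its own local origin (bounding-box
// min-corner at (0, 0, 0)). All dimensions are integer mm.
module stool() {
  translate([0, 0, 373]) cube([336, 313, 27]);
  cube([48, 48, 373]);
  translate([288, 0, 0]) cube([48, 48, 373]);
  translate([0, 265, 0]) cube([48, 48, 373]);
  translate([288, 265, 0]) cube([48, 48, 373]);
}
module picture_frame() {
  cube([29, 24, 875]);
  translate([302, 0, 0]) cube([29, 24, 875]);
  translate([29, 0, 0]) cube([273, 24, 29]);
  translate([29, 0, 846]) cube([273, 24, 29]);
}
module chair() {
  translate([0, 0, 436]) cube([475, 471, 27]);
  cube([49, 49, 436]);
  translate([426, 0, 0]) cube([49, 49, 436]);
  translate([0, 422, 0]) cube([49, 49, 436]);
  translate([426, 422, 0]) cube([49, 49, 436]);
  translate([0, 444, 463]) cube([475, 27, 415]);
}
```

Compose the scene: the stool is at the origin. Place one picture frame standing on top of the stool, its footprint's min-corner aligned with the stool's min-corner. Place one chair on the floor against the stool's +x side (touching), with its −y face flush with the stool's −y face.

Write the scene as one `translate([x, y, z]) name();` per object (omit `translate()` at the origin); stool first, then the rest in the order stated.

stool();
translate([0, 0, 400]) picture_frame();
translate([336, 0, 0]) chair();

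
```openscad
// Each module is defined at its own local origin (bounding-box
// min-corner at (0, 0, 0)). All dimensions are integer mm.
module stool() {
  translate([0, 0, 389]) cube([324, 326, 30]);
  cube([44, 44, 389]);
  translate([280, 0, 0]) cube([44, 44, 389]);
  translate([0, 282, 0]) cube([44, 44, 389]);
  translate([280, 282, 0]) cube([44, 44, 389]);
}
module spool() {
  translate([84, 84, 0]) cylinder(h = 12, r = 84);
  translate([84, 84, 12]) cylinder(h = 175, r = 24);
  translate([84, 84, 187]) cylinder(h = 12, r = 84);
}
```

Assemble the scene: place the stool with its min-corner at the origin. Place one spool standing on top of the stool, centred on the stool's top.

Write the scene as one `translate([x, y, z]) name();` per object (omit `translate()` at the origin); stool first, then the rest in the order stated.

stool();
translate([78, 79, 419]) spool();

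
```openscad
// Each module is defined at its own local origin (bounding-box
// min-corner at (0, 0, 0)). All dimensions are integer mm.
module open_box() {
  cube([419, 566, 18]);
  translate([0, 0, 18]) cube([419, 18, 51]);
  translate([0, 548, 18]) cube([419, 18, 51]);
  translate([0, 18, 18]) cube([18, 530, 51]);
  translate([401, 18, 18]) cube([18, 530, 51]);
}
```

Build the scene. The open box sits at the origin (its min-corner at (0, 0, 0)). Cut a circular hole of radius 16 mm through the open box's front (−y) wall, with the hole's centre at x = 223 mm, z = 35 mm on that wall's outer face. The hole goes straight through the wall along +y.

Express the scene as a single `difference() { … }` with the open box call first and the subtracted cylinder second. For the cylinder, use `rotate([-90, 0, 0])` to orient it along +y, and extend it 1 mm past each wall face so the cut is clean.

difference() {
  open_box();
  translate([223, -1, 35]) rotate([-90, 0, 0]) cylinder(h = 20, r = 16);
}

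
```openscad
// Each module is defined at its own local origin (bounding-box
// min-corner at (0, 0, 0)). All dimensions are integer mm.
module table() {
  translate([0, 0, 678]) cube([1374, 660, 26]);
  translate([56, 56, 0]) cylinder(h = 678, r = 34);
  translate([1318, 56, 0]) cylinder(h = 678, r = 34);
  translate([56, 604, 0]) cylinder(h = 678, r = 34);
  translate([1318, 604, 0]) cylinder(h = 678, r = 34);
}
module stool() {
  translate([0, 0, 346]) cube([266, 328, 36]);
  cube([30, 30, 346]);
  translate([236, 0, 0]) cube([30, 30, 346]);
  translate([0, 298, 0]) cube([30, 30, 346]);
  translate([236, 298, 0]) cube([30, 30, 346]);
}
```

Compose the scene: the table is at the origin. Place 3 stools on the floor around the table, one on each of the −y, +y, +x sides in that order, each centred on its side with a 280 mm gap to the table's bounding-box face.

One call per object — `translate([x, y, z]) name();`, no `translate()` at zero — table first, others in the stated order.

table();
translate([554, -608, 0]) stool();
translate([554, 940, 0]) stool();
translate([1654, 166, 0]) stool();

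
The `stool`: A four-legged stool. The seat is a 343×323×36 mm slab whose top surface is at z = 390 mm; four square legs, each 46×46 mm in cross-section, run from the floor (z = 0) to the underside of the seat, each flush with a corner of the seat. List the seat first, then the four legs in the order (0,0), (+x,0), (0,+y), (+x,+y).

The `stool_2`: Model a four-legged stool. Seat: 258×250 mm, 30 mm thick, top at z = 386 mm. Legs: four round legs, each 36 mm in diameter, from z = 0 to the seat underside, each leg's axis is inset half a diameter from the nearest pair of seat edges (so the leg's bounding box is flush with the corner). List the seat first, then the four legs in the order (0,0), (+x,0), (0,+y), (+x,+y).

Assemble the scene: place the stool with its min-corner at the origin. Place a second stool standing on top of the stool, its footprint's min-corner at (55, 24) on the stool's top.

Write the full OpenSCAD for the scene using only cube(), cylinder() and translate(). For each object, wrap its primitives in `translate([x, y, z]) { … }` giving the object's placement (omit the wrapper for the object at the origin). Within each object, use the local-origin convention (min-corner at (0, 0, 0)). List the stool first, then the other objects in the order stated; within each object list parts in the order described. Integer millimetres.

translate([0, 0, 354]) cube([343, 323, 36]);
cube([46, 46, 354]);
translate([297, 0, 0]) cube([46, 46, 354]);
translate([0, 277, 0]) cube([46, 46, 354]);
translate([297, 277, 0]) cube([46, 46, 354]);
translate([55, 24, 390]) {
  translate([0, 0, 356]) cube([258, 250, 30]);
  translate([18, 18, 0]) cylinder(h = 356, r = 18);
  translate([240, 18, 0]) cylinder(h = 356, r = 18);
  translate([18, 232, 0]) cylinder(h = 356, r = 18);
  translate([240, 232, 0]) cylinder(h = 356, r = 18);
}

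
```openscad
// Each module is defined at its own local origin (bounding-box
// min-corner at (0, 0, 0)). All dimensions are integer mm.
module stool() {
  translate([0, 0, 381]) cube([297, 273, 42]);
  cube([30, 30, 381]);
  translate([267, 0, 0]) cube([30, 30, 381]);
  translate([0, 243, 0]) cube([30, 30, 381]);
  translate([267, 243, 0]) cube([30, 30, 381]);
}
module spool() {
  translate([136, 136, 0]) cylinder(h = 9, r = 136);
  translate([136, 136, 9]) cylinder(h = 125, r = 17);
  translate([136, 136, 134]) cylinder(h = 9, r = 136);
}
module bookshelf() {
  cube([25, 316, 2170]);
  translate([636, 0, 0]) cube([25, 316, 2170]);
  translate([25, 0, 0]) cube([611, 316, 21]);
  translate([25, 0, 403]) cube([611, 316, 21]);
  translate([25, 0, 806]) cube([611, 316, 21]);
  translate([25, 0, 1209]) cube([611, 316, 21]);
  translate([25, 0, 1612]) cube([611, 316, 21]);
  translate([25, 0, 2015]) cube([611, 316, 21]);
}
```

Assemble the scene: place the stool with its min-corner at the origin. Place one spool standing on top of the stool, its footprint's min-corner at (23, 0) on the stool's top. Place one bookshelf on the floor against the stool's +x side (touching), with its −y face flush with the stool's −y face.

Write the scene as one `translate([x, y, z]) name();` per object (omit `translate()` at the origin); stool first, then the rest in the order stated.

stool();
translate([23, 0, 423]) spool();
translate([297, 0, 0]) bookshelf();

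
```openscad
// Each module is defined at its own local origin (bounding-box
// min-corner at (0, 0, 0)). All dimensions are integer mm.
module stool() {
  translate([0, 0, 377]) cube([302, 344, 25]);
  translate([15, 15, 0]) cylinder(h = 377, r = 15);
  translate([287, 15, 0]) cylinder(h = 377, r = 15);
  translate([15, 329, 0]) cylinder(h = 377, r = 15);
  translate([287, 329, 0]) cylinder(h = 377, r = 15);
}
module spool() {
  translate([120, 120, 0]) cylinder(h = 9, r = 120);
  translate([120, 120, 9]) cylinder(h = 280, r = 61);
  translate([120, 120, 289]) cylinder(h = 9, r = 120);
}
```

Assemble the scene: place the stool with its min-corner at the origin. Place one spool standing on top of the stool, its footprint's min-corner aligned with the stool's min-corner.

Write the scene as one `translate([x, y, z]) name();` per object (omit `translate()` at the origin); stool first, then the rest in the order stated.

stool();
translate([0, 0, 402]) spool();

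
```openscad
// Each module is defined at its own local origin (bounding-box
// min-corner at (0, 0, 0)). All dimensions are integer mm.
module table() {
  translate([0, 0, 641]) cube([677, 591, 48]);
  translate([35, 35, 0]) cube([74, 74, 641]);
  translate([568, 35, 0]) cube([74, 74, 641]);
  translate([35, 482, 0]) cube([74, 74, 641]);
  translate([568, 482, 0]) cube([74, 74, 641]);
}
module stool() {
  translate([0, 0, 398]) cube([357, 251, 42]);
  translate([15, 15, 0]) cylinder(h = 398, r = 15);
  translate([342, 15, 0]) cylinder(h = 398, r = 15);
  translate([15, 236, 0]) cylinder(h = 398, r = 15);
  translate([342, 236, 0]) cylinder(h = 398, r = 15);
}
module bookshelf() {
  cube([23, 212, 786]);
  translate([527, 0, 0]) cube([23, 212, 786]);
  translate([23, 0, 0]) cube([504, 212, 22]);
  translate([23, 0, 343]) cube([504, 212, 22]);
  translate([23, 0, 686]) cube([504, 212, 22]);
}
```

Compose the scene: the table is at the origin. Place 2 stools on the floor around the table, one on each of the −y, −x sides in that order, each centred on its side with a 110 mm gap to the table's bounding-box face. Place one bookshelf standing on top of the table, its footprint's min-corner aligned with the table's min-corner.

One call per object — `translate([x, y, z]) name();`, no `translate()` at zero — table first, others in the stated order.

table();
translate([160, -361, 0]) stool();
translate([-467, 170, 0]) stool();
translate([0, 0, 689]) bookshelf();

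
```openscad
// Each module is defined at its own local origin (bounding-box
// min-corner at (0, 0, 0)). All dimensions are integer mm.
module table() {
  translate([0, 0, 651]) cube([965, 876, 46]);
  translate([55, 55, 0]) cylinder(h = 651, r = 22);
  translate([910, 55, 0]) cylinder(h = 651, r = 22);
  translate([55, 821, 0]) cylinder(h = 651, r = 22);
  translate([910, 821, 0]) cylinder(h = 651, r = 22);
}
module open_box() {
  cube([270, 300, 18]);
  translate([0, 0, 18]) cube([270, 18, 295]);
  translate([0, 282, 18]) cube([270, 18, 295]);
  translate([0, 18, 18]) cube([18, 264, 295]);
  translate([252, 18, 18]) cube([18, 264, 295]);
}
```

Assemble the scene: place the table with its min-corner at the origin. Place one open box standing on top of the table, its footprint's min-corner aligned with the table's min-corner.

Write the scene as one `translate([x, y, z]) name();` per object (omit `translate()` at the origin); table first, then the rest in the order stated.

table();
translate([0, 0, 697]) open_box();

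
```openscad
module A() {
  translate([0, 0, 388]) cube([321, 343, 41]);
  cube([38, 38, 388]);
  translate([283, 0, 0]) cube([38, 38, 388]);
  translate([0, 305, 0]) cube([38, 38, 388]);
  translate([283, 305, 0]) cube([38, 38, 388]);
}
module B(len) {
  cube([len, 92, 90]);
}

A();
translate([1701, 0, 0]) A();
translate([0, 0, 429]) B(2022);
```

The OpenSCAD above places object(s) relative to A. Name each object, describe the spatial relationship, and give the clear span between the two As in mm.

A is a stool. B is a beam. A beam spans the tops of two stools. The clear span between the two stools is 1380 mm.

Second stool starts at x = 1701; first ends at x = 321; clear span = 1701 − 321 = 1380 mm.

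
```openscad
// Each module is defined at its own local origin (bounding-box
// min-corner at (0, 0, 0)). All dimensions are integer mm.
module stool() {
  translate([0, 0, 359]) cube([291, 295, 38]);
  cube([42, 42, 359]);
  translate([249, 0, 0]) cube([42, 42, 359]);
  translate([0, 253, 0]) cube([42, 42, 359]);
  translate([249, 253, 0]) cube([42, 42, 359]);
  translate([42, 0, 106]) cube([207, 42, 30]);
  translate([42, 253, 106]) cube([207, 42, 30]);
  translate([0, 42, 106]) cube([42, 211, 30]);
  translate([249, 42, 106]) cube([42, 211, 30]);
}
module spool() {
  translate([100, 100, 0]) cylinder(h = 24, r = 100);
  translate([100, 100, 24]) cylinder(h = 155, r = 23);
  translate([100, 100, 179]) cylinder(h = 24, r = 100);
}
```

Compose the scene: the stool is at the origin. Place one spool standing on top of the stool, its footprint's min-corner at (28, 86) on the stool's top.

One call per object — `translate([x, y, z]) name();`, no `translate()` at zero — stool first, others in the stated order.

stool();
translate([28, 86, 397]) spool();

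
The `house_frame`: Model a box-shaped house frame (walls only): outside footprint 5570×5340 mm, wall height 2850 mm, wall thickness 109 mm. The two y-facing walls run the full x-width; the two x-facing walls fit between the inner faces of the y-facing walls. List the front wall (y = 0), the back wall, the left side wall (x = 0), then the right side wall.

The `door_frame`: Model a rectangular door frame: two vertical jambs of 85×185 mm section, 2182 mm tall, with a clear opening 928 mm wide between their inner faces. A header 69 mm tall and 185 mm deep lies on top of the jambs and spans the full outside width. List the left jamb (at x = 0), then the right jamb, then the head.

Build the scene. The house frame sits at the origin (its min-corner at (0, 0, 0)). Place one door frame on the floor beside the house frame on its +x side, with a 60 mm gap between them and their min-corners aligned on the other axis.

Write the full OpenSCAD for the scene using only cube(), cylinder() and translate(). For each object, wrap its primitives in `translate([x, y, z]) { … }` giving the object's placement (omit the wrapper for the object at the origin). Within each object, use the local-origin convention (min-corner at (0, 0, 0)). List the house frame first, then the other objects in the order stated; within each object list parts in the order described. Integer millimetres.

cube([5570, 109, 2850]);
translate([0, 5231, 0]) cube([5570, 109, 2850]);
translate([0, 109, 0]) cube([109, 5122, 2850]);
translate([5461, 109, 0]) cube([109, 5122, 2850]);
translate([5630, 0, 0]) {
  cube([85, 185, 2182]);
  translate([1013, 0, 0]) cube([85, 185, 2182]);
  translate([0, 0, 2182]) cube([1098, 185, 69]);
}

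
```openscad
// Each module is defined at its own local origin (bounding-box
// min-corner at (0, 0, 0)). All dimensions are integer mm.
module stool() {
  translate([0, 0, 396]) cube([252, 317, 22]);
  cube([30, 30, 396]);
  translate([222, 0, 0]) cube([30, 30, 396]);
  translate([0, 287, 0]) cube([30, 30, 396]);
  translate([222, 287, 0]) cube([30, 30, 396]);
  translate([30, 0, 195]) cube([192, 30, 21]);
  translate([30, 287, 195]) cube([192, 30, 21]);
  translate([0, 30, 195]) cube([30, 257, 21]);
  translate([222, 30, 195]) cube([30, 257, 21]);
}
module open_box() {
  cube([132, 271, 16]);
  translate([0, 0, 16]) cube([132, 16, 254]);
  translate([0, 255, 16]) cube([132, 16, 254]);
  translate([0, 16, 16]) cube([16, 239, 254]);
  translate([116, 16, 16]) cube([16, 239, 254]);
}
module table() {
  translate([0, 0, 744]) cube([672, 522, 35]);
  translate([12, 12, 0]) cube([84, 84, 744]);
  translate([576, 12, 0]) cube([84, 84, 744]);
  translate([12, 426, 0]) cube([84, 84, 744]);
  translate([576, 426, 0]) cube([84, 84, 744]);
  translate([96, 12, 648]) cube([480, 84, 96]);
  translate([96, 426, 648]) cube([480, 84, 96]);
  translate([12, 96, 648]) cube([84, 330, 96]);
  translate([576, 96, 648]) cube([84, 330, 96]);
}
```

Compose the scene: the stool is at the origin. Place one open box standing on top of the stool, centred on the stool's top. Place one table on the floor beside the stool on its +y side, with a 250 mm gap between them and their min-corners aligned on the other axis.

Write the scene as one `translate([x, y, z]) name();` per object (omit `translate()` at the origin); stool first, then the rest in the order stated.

stool();
translate([60, 23, 418]) open_box();
translate([0, 567, 0]) table();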